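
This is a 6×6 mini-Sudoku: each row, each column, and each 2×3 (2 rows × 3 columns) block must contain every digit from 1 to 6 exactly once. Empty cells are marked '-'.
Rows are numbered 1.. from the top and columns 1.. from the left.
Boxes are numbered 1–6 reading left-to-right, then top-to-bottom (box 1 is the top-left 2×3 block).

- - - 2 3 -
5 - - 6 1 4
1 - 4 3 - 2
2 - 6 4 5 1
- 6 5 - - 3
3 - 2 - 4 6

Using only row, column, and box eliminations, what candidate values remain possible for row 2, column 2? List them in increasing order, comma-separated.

2,3

Row 2 already contains {1, 4, 5, 6}.
Column 2 already contains {6}.
Its 2×3 block (box 1) already contains {5}.
Removing those from 1–6 leaves {2, 3} as the candidates for row 2, column 2.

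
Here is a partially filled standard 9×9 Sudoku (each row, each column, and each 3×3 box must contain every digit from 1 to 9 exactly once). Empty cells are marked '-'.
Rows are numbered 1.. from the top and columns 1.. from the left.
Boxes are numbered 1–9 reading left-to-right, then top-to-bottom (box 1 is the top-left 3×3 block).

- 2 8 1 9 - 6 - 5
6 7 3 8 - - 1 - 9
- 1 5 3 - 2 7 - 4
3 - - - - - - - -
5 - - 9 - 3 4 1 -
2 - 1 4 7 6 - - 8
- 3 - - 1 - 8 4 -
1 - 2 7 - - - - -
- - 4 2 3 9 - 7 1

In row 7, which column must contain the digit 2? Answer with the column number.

9

Consider where 2 can go in row 7.
row 7, column 1 is out (column 1 already has a 2).
row 7, column 3 is out (column 3 already has a 2).
row 7, column 4 is out (column 4 already has a 2).
row 7, column 6 is out (column 6 already has a 2).
So the only cell in row 7 that can hold 2 is row 7, column 9.
That is column 9.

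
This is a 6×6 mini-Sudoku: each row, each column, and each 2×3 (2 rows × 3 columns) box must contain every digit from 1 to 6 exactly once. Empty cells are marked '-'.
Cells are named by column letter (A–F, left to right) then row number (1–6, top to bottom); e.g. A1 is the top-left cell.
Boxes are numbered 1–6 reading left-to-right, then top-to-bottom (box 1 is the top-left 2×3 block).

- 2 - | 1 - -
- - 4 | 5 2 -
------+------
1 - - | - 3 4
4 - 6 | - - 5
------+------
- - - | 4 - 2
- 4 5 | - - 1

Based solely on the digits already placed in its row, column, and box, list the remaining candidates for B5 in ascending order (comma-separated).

Row 5 already contains {2, 4}.
Column B already contains {2, 4}.
Its 2×3 block (box 5) already contains {4, 5}.
Removing those from 1–6 leaves {1, 3, 6} as the candidates for B5.

1,3,6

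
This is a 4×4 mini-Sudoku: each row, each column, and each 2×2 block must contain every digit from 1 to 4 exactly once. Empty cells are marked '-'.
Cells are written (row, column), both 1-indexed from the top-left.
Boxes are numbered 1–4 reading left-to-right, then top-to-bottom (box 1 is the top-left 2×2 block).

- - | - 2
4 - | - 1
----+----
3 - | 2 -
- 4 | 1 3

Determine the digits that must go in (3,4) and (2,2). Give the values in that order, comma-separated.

4,2

For (3,4):
  Row 3 already contains {2, 3}.
  Column 4 already contains {1, 2, 3}.
  Its 2×2 block (box 4) already contains {1, 2, 3}.
  The only value from 1–4 not eliminated is 4, so (3,4) = 4.
For (2,2):
  Consider where 2 can go in column 2.
  (1,2) is out (row 1 already has a 2).
  (3,2) is out (row 3 already has a 2).
  So the only cell in column 2 that can hold 2 is (2,2).
  So (2,2) = 2.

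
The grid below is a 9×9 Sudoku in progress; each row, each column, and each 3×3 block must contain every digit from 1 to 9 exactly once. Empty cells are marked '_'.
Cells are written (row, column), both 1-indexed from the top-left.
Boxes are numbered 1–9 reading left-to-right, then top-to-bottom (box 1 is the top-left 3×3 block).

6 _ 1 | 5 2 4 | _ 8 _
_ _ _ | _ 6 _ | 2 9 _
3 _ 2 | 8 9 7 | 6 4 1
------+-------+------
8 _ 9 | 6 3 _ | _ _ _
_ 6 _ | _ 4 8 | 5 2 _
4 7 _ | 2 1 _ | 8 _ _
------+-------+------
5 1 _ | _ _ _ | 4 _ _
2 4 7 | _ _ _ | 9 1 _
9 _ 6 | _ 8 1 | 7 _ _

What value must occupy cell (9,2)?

3

Row 9 already contains {1, 6, 7, 8, 9}.
Column 2 already contains {1, 4, 6, 7}.
Its 3×3 block (box 7) already contains {1, 2, 4, 5, 6, 7, 9}.
The only value from 1–9 not eliminated is 3, so (9,2) = 3.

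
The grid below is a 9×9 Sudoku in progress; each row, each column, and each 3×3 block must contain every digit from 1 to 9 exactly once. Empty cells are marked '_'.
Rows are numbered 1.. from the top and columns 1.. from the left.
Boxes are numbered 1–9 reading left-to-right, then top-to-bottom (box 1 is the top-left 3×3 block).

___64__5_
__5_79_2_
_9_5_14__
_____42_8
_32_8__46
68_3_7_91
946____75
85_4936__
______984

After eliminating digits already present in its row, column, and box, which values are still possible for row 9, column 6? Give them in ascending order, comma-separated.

Row 9 already contains {4, 8, 9}.
Column 6 already contains {1, 3, 4, 7, 9}.
Its 3×3 block (box 8) already contains {3, 4, 9}.
Removing those from 1–9 leaves {2, 5, 6} as the candidates for row 9, column 6.

2,5,6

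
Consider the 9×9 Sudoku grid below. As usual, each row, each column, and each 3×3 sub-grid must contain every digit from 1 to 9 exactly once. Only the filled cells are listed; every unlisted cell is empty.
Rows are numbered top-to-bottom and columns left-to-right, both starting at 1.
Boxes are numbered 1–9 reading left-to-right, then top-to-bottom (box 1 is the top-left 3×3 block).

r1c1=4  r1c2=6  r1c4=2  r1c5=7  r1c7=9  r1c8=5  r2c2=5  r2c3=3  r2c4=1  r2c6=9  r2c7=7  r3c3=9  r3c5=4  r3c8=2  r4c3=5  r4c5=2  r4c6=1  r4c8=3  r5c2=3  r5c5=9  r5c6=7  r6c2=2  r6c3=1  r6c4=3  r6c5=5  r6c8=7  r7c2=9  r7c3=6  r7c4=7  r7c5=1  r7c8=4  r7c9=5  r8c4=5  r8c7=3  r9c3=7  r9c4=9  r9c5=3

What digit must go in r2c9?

4

Cell r2c9 itself could take any of {4, 6, 8} by direct elimination.
Consider where 4 can go in row 2.
r2c1 is out (column 1 already has a 4).
r2c5 is out (column 5 already has a 4).
r2c8 is out (column 8 already has a 4).
So the only cell in row 2 that can hold 4 is r2c9.
Therefore r2c9 = 4.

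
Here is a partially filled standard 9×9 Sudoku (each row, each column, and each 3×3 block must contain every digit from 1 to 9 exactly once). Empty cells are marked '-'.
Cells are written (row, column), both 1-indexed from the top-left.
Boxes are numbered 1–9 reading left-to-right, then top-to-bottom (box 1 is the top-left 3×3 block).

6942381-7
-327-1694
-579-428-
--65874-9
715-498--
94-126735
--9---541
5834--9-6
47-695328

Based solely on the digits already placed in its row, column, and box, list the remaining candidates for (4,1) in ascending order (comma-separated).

Row 4 already contains {4, 5, 6, 7, 8, 9}.
Column 1 already contains {4, 5, 6, 7, 9}.
Its 3×3 block (box 4) already contains {1, 4, 5, 6, 7, 9}.
Removing those from 1–9 leaves {2, 3} as the candidates for (4,1).

2,3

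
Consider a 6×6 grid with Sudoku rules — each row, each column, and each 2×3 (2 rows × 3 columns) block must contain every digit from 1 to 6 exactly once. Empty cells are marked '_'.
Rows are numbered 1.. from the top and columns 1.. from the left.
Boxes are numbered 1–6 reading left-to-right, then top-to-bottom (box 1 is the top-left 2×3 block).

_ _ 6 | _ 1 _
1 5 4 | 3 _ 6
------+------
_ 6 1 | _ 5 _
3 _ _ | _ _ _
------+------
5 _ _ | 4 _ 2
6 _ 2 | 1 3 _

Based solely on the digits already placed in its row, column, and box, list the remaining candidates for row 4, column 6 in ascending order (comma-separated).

Row 4 already contains {3}.
Column 6 already contains {2, 6}.
Its 2×3 block (box 4) already contains {5}.
Removing those from 1–6 leaves {1, 4} as the candidates for row 4, column 6.

1,4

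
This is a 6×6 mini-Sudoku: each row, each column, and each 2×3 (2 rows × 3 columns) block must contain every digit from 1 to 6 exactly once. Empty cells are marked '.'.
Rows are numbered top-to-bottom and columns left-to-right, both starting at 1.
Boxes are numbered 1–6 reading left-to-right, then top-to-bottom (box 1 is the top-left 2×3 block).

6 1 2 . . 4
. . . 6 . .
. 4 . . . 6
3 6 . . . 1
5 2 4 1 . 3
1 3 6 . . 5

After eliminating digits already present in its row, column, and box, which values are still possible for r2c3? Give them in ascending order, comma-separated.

3,5

Row 2 already contains {6}.
Column 3 already contains {2, 4, 6}.
Its 2×3 block (box 1) already contains {1, 2, 6}.
Removing those from 1–6 leaves {3, 5} as the candidates for r2c3.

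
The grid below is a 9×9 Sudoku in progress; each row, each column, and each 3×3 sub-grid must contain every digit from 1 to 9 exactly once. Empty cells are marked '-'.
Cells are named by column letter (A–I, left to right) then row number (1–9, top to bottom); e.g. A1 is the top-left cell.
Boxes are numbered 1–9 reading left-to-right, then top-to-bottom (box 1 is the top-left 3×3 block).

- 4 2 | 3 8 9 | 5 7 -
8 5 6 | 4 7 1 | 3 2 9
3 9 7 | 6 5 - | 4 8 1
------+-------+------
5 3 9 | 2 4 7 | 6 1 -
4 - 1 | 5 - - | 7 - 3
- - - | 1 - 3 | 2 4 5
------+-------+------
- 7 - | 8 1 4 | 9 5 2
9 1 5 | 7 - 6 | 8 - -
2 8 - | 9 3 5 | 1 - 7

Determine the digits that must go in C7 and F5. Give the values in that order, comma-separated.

For C7:
  Row 7 already contains {1, 2, 4, 5, 7, 8, 9}.
  Column C already contains {1, 2, 5, 6, 7, 9}.
  Its 3×3 block (box 7) already contains {1, 2, 5, 7, 8, 9}.
  The only value from 1–9 not eliminated is 3, so C7 = 3.
For F5:
  Row 5 already contains {1, 3, 4, 5, 7}.
  Column F already contains {1, 3, 4, 5, 6, 7, 9}.
  Its 3×3 block (box 5) already contains {1, 2, 3, 4, 5, 7}.
  The only value from 1–9 not eliminated is 8, so F5 = 8.

3,8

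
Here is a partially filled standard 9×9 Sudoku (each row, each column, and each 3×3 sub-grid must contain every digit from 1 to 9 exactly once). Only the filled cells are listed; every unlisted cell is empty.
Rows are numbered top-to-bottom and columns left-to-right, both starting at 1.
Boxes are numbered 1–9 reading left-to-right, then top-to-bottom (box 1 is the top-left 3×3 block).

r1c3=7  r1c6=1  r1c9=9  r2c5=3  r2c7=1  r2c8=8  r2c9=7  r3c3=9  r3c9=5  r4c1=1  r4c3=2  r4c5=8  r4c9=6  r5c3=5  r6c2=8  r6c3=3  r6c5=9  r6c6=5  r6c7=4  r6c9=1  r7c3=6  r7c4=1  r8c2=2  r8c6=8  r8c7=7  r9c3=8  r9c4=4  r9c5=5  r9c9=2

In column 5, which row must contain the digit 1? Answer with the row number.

Consider where 1 can go in column 5.
r1c5 is out (row 1 already has a 1).
r3c5 is out (box 2 already has a 1).
r7c5 is out (row 7 already has a 1).
r8c5 is out (box 8 already has a 1).
So the only cell in column 5 that can hold 1 is r5c5.
That is row 5.

5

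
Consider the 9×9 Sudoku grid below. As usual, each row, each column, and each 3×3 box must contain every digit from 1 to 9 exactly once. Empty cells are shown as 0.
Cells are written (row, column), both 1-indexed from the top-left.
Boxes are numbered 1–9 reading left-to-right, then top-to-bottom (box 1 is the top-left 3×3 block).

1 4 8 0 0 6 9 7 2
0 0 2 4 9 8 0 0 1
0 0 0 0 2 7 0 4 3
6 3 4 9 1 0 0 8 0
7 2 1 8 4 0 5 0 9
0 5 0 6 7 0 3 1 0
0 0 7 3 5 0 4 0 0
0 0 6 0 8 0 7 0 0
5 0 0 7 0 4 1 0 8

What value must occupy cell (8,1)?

Cell (8,1) itself could take any of {2, 3, 4, 9} by direct elimination.
Consider where 4 can go in box 7.
(7,1) is out (row 7 already has a 4).
(7,2) is out (row 7 already has a 4).
(8,2) is out (column 2 already has a 4).
(9,2) is out (row 9 already has a 4).
(9,3) is out (row 9 already has a 4).
So the only cell in box 7 that can hold 4 is (8,1).
Therefore (8,1) = 4.

4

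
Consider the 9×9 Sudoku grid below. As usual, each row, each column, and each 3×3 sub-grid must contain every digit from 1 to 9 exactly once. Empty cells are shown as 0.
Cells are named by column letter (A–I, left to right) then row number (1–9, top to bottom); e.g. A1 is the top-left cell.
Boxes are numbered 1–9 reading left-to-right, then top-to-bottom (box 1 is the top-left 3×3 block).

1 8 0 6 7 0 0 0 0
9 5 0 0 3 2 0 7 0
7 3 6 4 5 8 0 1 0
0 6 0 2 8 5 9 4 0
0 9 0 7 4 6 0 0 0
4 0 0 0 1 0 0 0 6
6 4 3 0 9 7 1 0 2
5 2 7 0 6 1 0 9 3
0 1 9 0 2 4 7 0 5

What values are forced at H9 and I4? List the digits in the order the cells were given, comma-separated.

For H9:
  Consider where 6 can go in box 9.
  H7 is out (row 7 already has a 6).
  G8 is out (row 8 already has a 6).
  So the only cell in box 9 that can hold 6 is H9.
  So H9 = 6.
For I4:
  Consider where 7 can go in row 4.
  A4 is out (column A already has a 7).
  C4 is out (column C already has a 7).
  So the only cell in row 4 that can hold 7 is I4.
  So I4 = 7.

6,7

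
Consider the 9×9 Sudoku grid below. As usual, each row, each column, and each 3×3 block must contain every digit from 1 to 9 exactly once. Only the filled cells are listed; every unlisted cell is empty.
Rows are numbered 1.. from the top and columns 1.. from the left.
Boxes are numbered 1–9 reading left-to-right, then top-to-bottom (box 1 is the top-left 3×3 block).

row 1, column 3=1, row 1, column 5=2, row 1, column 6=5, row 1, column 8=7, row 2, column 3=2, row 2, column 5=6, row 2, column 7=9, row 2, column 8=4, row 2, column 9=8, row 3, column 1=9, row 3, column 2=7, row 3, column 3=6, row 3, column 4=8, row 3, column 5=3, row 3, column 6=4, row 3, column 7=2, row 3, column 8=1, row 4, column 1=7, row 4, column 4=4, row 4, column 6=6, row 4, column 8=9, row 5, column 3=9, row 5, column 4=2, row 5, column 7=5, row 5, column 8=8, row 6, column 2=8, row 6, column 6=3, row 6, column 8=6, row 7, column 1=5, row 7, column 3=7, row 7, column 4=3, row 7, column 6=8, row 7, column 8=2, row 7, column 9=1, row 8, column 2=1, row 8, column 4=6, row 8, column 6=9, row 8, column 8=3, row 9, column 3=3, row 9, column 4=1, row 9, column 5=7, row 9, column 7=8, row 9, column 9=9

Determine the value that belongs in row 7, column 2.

Cell row 7, column 2 itself could take any of {4, 6, 9} by direct elimination.
Consider where 9 can go in box 7.
row 8, column 1 is out (row 8 already has a 9).
row 8, column 3 is out (row 8 already has a 9).
row 9, column 1 is out (row 9 already has a 9).
row 9, column 2 is out (row 9 already has a 9).
So the only cell in box 7 that can hold 9 is row 7, column 2.
Therefore row 7, column 2 = 9.

9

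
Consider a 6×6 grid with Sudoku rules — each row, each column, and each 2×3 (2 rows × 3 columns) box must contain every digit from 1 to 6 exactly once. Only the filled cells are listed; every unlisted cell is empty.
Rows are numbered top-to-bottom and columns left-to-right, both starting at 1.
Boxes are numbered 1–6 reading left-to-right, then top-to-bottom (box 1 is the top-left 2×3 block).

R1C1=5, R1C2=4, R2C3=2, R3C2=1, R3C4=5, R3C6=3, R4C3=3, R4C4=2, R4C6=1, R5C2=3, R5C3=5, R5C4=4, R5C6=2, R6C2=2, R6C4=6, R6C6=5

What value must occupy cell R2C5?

5

Cell R2C5 itself could take any of {1, 3, 4, 5, 6} by direct elimination.
Consider where 5 can go in box 2.
R1C4 is out (row 1 already has a 5).
R1C5 is out (row 1 already has a 5).
R1C6 is out (row 1 already has a 5).
R2C4 is out (column 4 already has a 5).
R2C6 is out (column 6 already has a 5).
So the only cell in box 2 that can hold 5 is R2C5.
Therefore R2C5 = 5.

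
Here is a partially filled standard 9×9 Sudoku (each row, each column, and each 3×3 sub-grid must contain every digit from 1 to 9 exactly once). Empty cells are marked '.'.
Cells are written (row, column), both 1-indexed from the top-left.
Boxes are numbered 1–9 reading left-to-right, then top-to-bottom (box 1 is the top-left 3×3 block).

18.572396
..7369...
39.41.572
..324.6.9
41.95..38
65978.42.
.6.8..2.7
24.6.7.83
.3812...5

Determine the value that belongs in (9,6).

4

Row 9 already contains {1, 2, 3, 5, 8}.
Column 6 already contains {2, 7, 9}.
Its 3×3 block (box 8) already contains {1, 2, 6, 7, 8}.
The only value from 1–9 not eliminated is 4, so (9,6) = 4.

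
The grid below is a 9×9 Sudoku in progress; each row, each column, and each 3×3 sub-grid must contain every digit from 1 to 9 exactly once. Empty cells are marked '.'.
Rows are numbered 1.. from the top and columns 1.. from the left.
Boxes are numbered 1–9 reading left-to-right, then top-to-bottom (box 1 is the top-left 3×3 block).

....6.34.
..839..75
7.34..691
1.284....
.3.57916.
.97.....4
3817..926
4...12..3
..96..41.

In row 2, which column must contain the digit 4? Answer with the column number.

Consider where 4 can go in row 2.
row 2, column 1 is out (column 1 already has a 4).
row 2, column 6 is out (box 2 already has a 4).
row 2, column 7 is out (column 7 already has a 4).
So the only cell in row 2 that can hold 4 is row 2, column 2.
That is column 2.

2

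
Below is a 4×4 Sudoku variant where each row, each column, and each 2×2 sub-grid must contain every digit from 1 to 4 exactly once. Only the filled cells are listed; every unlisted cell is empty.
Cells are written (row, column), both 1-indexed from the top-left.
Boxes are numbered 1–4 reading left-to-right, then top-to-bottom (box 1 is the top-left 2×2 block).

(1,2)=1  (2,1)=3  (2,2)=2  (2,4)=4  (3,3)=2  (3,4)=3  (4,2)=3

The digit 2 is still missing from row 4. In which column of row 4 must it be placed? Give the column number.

1

Consider where 2 can go in row 4.
(4,3) is out (column 3 already has a 2).
(4,4) is out (box 4 already has a 2).
So the only cell in row 4 that can hold 2 is (4,1).
That is column 1.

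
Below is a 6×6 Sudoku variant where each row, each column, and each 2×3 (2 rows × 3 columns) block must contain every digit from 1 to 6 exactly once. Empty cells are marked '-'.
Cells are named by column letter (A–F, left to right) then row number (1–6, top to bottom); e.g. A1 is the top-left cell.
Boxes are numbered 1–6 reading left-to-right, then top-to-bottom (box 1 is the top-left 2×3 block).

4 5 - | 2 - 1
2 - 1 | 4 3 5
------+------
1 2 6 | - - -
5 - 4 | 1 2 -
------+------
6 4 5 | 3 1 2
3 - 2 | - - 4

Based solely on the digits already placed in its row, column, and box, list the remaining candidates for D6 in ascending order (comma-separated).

Row 6 already contains {2, 3, 4}.
Column D already contains {1, 2, 3, 4}.
Its 2×3 block (box 6) already contains {1, 2, 3, 4}.
Removing those from 1–6 leaves {5, 6} as the candidates for D6.

5,6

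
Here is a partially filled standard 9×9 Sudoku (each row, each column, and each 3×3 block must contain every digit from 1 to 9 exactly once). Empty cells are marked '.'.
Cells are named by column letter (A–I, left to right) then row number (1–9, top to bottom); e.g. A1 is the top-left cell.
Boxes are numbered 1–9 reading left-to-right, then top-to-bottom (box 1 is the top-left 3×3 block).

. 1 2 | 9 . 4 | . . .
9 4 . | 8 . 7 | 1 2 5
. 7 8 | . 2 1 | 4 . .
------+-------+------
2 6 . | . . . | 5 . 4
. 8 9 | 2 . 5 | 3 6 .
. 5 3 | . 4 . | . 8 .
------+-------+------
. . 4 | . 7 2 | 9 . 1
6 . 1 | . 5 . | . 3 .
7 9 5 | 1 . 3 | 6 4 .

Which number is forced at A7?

Cell A7 itself could take any of {3, 8} by direct elimination.
Consider where 8 can go in box 7.
B7 is out (column B already has a 8).
B8 is out (column B already has a 8).
So the only cell in box 7 that can hold 8 is A7.
Therefore A7 = 8.

8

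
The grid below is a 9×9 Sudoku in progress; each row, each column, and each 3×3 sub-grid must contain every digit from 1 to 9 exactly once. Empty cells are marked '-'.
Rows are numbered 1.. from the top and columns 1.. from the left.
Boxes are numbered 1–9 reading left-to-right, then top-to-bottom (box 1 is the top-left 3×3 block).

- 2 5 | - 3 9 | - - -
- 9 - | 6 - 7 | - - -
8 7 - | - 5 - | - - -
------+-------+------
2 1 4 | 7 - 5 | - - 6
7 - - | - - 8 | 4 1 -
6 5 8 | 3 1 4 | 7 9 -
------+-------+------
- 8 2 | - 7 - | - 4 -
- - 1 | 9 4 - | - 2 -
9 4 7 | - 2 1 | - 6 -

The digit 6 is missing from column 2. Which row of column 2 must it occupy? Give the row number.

8

Consider where 6 can go in column 2.
row 5, column 2 is out (box 4 already has a 6).
So the only cell in column 2 that can hold 6 is row 8, column 2.
That is row 8.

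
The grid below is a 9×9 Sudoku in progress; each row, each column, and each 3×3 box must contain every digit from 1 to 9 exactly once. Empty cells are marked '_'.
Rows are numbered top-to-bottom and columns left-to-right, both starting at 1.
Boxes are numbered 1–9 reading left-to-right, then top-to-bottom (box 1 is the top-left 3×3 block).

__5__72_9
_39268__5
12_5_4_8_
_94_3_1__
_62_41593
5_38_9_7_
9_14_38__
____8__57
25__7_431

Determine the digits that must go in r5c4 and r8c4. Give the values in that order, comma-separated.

For r5c4:
  Row 5 already contains {1, 2, 3, 4, 5, 6, 9}.
  Column 4 already contains {2, 4, 5, 8}.
  Its 3×3 block (box 5) already contains {1, 3, 4, 8, 9}.
  The only value from 1–9 not eliminated is 7, so r5c4 = 7.
For r8c4:
  Consider where 1 can go in box 8.
  r7c5 is out (row 7 already has a 1).
  r8c6 is out (column 6 already has a 1).
  r9c4 is out (row 9 already has a 1).
  r9c6 is out (row 9 already has a 1).
  So the only cell in box 8 that can hold 1 is r8c4.
  So r8c4 = 1.

7,1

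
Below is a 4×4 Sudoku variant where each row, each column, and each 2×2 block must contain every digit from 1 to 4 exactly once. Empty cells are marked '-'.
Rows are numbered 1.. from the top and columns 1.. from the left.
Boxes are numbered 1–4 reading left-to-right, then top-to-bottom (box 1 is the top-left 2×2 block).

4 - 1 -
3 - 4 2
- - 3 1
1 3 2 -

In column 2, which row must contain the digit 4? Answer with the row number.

Consider where 4 can go in column 2.
row 1, column 2 is out (row 1 already has a 4).
row 2, column 2 is out (row 2 already has a 4).
So the only cell in column 2 that can hold 4 is row 3, column 2.
That is row 3.

3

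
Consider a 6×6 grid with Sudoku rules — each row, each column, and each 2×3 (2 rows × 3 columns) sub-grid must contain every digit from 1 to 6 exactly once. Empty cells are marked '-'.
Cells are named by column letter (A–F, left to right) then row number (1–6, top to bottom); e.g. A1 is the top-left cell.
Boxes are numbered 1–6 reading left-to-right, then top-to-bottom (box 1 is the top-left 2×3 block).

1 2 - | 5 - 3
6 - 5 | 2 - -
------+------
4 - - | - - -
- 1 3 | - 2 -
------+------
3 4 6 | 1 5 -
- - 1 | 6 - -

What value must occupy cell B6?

5

Row 6 already contains {1, 6}.
Column B already contains {1, 2, 4}.
Its 2×3 block (box 5) already contains {1, 3, 4, 6}.
The only value from 1–6 not eliminated is 5, so B6 = 5.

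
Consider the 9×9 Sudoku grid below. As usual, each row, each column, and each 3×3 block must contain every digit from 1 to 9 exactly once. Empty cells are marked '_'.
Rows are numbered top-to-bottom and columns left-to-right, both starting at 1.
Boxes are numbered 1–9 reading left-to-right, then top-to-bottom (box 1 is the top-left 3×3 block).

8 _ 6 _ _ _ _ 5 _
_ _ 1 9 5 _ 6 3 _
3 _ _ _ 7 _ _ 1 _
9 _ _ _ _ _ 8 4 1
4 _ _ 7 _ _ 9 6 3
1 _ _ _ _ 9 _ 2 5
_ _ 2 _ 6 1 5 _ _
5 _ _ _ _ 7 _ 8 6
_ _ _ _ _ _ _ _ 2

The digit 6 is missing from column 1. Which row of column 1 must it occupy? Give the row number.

Consider where 6 can go in column 1.
r2c1 is out (row 2 already has a 6).
r7c1 is out (row 7 already has a 6).
So the only cell in column 1 that can hold 6 is r9c1.
That is row 9.

9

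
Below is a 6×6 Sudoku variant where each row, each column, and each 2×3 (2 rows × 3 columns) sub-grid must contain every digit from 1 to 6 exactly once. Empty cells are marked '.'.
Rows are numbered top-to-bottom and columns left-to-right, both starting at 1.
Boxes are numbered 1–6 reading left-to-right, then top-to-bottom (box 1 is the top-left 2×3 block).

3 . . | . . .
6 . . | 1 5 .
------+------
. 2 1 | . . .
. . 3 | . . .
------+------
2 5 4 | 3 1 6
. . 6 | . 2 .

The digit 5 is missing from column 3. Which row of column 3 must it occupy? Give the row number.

Consider where 5 can go in column 3.
R2C3 is out (row 2 already has a 5).
So the only cell in column 3 that can hold 5 is R1C3.
That is row 1.

1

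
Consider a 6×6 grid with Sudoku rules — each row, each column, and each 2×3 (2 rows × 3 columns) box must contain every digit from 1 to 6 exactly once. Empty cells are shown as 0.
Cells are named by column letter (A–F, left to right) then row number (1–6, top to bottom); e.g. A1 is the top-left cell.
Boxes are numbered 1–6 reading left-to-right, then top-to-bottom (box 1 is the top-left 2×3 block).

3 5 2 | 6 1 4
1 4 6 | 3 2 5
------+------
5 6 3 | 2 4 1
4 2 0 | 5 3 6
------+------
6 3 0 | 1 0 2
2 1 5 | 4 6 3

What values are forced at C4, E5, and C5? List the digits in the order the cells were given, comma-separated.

1,5,4

For C4:
  Row 4 already contains {2, 3, 4, 5, 6}.
  Column C already contains {2, 3, 5, 6}.
  Its 2×3 block (box 3) already contains {2, 3, 4, 5, 6}.
  The only value from 1–6 not eliminated is 1, so C4 = 1.
For E5:
  Row 5 already contains {1, 2, 3, 6}.
  Column E already contains {1, 2, 3, 4, 6}.
  Its 2×3 block (box 6) already contains {1, 2, 3, 4, 6}.
  The only value from 1–6 not eliminated is 5, so E5 = 5.
For C5:
  Row 5 already contains {1, 2, 3, 6}.
  Column C already contains {2, 3, 5, 6}.
  Its 2×3 block (box 5) already contains {1, 2, 3, 5, 6}.
  The only value from 1–6 not eliminated is 4, so C5 = 4.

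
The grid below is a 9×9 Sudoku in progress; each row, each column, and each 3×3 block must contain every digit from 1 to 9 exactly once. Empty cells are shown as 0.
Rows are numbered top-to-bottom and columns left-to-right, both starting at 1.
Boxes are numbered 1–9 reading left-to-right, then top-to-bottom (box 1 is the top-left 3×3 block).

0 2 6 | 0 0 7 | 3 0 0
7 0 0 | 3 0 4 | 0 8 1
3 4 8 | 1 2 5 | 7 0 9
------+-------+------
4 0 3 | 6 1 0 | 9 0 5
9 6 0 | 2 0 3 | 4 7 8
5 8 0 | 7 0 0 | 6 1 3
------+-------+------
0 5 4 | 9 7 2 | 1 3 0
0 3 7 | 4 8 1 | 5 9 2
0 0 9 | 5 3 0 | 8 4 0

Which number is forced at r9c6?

6

Row 9 already contains {3, 4, 5, 8, 9}.
Column 6 already contains {1, 2, 3, 4, 5, 7}.
Its 3×3 block (box 8) already contains {1, 2, 3, 4, 5, 7, 8, 9}.
The only value from 1–9 not eliminated is 6, so r9c6 = 6.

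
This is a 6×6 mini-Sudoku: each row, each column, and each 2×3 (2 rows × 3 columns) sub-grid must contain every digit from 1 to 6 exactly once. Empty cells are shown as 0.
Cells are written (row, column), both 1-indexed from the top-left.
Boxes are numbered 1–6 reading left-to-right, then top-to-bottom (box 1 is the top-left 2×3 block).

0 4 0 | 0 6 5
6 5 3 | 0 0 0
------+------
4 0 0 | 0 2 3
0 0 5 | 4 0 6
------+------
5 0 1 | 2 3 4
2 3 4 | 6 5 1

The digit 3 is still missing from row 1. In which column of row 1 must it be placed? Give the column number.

Consider where 3 can go in row 1.
(1,1) is out (box 1 already has a 3).
(1,3) is out (column 3 already has a 3).
So the only cell in row 1 that can hold 3 is (1,4).
That is column 4.

4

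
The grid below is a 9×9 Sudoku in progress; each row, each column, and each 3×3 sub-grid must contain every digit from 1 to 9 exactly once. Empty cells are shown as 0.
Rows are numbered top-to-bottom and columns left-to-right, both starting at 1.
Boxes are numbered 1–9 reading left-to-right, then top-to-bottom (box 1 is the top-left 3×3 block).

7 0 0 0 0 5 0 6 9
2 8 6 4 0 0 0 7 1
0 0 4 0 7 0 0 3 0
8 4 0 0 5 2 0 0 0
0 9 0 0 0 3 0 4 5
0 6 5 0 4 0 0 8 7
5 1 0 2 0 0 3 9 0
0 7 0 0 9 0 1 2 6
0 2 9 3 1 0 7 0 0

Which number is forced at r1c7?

4

Cell r1c7 itself could take any of {2, 4, 8} by direct elimination.
Consider where 4 can go in box 3.
r2c7 is out (row 2 already has a 4).
r3c7 is out (row 3 already has a 4).
r3c9 is out (row 3 already has a 4).
So the only cell in box 3 that can hold 4 is r1c7.
Therefore r1c7 = 4.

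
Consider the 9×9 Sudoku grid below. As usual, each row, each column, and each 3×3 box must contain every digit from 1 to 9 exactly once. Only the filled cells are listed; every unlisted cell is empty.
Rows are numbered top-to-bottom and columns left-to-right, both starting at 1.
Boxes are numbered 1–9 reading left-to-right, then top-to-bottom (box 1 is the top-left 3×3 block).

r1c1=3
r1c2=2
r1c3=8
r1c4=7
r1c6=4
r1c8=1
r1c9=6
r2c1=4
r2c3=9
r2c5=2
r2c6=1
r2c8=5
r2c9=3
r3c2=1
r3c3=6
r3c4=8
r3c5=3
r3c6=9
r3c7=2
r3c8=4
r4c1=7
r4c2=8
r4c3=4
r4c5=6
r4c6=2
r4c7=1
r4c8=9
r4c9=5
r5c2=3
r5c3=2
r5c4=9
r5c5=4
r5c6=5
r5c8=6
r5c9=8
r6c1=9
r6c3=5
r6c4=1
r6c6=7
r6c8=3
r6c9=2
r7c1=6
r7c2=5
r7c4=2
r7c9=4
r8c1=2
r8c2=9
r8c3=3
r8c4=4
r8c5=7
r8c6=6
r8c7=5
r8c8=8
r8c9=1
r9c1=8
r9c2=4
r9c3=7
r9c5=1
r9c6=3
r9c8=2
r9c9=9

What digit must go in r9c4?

5

Row 9 already contains {1, 2, 3, 4, 7, 8, 9}.
Column 4 already contains {1, 2, 4, 7, 8, 9}.
Its 3×3 block (box 8) already contains {1, 2, 3, 4, 6, 7}.
The only value from 1–9 not eliminated is 5, so r9c4 = 5.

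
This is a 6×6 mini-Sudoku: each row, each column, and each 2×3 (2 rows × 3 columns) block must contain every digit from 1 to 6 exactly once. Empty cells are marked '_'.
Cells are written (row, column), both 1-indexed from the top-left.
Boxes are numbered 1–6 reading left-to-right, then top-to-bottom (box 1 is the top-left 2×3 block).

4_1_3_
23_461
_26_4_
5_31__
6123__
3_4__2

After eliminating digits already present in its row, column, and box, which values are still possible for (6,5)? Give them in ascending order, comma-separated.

Row 6 already contains {2, 3, 4}.
Column 5 already contains {3, 4, 6}.
Its 2×3 block (box 6) already contains {2, 3}.
Removing those from 1–6 leaves {1, 5} as the candidates for (6,5).

1,5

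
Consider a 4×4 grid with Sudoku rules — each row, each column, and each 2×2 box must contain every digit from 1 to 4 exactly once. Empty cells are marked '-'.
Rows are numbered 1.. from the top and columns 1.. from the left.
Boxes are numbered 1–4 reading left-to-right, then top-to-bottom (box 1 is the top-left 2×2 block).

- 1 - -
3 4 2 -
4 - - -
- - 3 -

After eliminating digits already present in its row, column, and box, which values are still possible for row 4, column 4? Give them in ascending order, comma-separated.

Row 4 already contains {3}.
Column 4 already contains {}.
Its 2×2 block (box 4) already contains {3}.
Removing those from 1–4 leaves {1, 2, 4} as the candidates for row 4, column 4.

1,2,4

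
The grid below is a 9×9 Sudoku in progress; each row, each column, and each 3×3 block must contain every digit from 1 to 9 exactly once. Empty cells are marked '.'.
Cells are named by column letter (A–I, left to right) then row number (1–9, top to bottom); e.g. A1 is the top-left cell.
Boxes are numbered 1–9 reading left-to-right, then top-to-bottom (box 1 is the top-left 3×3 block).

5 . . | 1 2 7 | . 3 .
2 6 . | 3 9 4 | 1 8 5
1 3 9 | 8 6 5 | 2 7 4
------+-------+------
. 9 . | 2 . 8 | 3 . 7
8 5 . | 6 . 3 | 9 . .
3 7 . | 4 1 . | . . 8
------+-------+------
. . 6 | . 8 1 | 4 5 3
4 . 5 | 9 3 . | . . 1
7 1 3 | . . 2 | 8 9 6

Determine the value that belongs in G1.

6

Row 1 already contains {1, 2, 3, 5, 7}.
Column G already contains {1, 2, 3, 4, 8, 9}.
Its 3×3 block (box 3) already contains {1, 2, 3, 4, 5, 7, 8}.
The only value from 1–9 not eliminated is 6, so G1 = 6.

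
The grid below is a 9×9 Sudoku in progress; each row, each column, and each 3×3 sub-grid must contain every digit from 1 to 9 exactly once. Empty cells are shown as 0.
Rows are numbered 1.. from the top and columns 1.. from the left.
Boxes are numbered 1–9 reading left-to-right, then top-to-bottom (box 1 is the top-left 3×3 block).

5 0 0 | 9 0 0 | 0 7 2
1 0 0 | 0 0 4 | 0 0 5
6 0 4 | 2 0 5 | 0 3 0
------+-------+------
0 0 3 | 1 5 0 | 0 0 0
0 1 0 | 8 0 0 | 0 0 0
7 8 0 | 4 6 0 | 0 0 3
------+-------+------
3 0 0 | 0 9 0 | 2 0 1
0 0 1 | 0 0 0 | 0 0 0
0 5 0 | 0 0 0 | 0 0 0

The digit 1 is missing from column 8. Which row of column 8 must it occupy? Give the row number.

6

Consider where 1 can go in column 8.
row 2, column 8 is out (row 2 already has a 1). row 4, column 8 is out (row 4 already has a 1). row 5, column 8 is out (row 5 already has a 1). row 7, column 8 is out (row 7 already has a 1). The remaining empty cells in column 8 are similarly blocked.
So the only cell in column 8 that can hold 1 is row 6, column 8.
That is row 6.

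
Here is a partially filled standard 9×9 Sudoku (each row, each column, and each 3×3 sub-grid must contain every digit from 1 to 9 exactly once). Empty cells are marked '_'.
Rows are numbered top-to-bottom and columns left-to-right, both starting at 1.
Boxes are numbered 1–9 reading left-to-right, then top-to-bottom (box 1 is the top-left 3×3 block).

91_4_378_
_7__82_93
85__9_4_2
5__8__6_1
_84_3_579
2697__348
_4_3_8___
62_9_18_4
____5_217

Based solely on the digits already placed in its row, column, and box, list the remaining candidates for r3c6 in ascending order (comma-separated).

Row 3 already contains {2, 4, 5, 8, 9}.
Column 6 already contains {1, 2, 3, 8}.
Its 3×3 block (box 2) already contains {2, 3, 4, 8, 9}.
Removing those from 1–9 leaves {6, 7} as the candidates for r3c6.

6,7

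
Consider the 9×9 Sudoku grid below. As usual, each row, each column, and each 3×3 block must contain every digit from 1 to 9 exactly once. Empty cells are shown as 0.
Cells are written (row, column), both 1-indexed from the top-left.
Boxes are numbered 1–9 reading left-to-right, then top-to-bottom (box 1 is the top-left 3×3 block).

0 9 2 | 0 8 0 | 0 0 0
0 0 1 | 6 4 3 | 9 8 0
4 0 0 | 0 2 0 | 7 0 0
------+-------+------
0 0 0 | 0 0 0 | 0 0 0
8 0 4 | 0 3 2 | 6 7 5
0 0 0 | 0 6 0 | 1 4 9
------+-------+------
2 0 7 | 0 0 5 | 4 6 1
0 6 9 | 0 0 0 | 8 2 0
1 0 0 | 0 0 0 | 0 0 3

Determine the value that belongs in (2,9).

2

Row 2 already contains {1, 3, 4, 6, 8, 9}.
Column 9 already contains {1, 3, 5, 9}.
Its 3×3 block (box 3) already contains {7, 8, 9}.
The only value from 1–9 not eliminated is 2, so (2,9) = 2.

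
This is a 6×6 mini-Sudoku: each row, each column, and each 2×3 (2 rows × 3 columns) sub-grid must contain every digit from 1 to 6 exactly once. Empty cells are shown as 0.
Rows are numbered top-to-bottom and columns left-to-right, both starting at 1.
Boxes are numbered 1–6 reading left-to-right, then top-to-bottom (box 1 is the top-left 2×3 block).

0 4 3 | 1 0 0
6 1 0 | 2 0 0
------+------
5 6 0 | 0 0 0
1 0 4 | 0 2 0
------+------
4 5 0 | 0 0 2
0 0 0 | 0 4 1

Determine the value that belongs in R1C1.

2

Row 1 already contains {1, 3, 4}.
Column 1 already contains {1, 4, 5, 6}.
Its 2×3 block (box 1) already contains {1, 3, 4, 6}.
The only value from 1–6 not eliminated is 2, so R1C1 = 2.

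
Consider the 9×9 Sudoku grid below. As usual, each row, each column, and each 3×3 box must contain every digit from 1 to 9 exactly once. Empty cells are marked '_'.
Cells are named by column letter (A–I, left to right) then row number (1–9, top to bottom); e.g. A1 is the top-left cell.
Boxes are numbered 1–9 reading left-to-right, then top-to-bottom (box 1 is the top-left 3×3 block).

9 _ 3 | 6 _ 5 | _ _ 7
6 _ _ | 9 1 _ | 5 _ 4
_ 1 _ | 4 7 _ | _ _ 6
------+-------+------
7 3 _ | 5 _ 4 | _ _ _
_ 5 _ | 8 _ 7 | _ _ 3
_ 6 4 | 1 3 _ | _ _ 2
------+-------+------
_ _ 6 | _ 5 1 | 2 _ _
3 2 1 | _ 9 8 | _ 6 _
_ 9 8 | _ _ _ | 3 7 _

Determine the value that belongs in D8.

Row 8 already contains {1, 2, 3, 6, 8, 9}.
Column D already contains {1, 4, 5, 6, 8, 9}.
Its 3×3 block (box 8) already contains {1, 5, 8, 9}.
The only value from 1–9 not eliminated is 7, so D8 = 7.

7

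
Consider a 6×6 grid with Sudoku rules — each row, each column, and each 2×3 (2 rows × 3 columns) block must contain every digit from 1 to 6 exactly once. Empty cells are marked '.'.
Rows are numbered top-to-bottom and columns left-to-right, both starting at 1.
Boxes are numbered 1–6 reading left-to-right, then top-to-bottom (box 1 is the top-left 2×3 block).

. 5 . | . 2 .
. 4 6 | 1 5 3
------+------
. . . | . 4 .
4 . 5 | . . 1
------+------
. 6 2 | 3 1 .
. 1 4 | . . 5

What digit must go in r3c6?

Cell r3c6 itself could take any of {2, 6} by direct elimination.
Consider where 2 can go in column 6.
r1c6 is out (row 1 already has a 2).
r5c6 is out (row 5 already has a 2).
So the only cell in column 6 that can hold 2 is r3c6.
Therefore r3c6 = 2.

2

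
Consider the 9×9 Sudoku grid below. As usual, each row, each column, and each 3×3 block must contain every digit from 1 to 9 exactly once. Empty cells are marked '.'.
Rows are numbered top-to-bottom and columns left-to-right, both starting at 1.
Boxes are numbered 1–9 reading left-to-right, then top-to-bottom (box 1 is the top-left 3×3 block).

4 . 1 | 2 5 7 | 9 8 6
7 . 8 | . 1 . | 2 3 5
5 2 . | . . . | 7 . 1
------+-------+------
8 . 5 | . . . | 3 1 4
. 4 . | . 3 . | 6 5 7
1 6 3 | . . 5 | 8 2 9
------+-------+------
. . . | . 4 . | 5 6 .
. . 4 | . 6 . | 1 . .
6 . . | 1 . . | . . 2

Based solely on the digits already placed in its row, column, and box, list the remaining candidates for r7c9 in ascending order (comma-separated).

Row 7 already contains {4, 5, 6}.
Column 9 already contains {1, 2, 4, 5, 6, 7, 9}.
Its 3×3 block (box 9) already contains {1, 2, 5, 6}.
Removing those from 1–9 leaves {3, 8} as the candidates for r7c9.

3,8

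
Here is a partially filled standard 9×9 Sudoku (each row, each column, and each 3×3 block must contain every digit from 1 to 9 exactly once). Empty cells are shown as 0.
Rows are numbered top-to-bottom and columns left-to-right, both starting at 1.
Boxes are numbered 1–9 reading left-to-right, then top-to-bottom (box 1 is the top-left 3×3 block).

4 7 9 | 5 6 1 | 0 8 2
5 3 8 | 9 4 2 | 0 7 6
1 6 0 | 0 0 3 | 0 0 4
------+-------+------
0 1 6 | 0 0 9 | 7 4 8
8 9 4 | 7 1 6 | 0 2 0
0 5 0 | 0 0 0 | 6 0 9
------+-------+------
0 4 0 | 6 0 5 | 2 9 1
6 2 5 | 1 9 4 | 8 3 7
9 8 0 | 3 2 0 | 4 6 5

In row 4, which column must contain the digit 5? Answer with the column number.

Consider where 5 can go in row 4.
r4c1 is out (column 1 already has a 5).
r4c4 is out (column 4 already has a 5).
So the only cell in row 4 that can hold 5 is r4c5.
That is column 5.

5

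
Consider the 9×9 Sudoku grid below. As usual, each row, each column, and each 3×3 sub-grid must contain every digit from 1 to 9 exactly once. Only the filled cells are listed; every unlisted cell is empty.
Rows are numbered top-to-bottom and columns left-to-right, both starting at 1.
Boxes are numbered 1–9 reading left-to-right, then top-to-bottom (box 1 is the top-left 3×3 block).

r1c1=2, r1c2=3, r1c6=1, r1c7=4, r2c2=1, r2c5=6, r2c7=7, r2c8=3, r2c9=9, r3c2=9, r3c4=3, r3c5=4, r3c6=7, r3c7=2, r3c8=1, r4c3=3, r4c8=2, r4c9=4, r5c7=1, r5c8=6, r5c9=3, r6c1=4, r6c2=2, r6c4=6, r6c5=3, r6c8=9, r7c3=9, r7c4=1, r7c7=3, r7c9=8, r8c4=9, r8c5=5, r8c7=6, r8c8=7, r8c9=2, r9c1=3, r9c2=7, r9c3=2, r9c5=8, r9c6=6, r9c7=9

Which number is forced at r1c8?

Cell r1c8 itself could take any of {5, 8} by direct elimination.
Consider where 8 can go in box 3.
r1c9 is out (column 9 already has a 8).
r3c9 is out (column 9 already has a 8).
So the only cell in box 3 that can hold 8 is r1c8.
Therefore r1c8 = 8.

8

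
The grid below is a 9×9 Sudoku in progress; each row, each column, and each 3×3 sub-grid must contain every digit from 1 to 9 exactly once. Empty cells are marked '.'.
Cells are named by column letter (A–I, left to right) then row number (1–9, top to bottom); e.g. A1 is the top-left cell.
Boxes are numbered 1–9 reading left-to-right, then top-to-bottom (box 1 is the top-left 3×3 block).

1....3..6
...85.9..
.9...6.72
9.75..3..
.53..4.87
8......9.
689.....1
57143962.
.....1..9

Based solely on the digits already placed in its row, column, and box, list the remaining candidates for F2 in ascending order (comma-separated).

Row 2 already contains {5, 8, 9}.
Column F already contains {1, 3, 4, 6, 9}.
Its 3×3 block (box 2) already contains {3, 5, 6, 8}.
Removing those from 1–9 leaves {2, 7} as the candidates for F2.

2,7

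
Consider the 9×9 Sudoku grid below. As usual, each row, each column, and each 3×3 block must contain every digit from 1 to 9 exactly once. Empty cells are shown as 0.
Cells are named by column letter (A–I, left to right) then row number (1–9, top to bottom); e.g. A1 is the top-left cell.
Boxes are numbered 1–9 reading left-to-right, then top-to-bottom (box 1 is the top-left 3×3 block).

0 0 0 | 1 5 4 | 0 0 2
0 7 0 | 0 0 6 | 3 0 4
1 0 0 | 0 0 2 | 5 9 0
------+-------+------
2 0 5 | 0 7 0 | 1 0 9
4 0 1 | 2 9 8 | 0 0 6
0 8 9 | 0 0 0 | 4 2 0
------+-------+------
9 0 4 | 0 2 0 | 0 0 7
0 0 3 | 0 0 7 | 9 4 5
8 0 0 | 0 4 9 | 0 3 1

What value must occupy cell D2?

9

Cell D2 itself could take any of {8, 9} by direct elimination.
Consider where 9 can go in row 2.
A2 is out (column A already has a 9).
C2 is out (column C already has a 9).
E2 is out (column E already has a 9).
H2 is out (column H already has a 9).
So the only cell in row 2 that can hold 9 is D2.
Therefore D2 = 9.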